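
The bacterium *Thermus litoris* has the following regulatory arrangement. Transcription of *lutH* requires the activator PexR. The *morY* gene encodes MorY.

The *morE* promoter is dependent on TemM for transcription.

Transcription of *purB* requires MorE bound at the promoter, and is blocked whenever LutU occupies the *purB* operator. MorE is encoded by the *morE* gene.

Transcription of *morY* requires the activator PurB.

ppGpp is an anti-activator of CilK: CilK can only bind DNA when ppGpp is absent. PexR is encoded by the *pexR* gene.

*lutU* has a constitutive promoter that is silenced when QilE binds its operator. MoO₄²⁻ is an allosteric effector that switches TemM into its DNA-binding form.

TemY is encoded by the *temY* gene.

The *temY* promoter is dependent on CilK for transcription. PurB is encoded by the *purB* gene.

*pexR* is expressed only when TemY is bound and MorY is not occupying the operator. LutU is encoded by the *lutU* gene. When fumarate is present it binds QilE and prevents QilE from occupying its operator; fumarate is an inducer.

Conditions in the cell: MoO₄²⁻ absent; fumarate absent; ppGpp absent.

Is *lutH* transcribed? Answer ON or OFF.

ON

MoO₄²⁻ is absent, so TemM is inactive.
Required activator TemM is absent, so *morE* is not transcribed.
So MorE is not produced.
Fumarate is absent, so QilE is active.
With repressor QilE bound, *lutU* is not transcribed.
So LutU is not produced.
Required activator MorE is absent, so *purB* is not transcribed.
So PurB is not produced.
Required activator PurB is absent, so *morY* is not transcribed.
So MorY is not produced.
ppGpp is absent, so CilK is active.
No repressor is bound and CilK is active, so *temY* is transcribed.
So TemY is produced and active.
No repressor is bound and TemY is active, so *pexR* is transcribed.
So PexR is produced and active.
No repressor is bound and PexR is active, so *lutH* is transcribed.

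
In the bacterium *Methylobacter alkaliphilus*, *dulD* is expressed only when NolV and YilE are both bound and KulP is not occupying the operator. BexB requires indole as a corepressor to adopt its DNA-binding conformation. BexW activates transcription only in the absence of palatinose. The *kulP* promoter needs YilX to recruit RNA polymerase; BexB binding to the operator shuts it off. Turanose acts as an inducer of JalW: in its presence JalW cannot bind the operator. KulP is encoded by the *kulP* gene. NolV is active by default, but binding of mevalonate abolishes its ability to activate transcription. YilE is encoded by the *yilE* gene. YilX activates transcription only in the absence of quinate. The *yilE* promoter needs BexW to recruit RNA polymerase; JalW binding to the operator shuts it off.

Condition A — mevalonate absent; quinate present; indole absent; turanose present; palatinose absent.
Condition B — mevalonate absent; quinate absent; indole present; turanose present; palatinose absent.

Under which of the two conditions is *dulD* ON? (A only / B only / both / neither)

Condition A:
Mevalonate is absent, so NolV is active.
Quinate is present, so YilX is inactive.
Indole is absent, so BexB is inactive.
Required activator YilX is absent, so *kulP* is not transcribed.
So KulP is not produced.
Turanose is present, so JalW is inactive.
Palatinose is absent, so BexW is active.
No repressor is bound and BexW is active, so *yilE* is transcribed.
So YilE is produced and active.
No repressor is bound and NolV and YilE are active, so *dulD* is transcribed.
→ *dulD* is ON in A.
Condition B:
Mevalonate is absent, so NolV is active.
Quinate is absent, so YilX is active.
Indole is present, so BexB is active.
With repressor BexB bound, *kulP* is not transcribed.
So KulP is not produced.
Turanose is present, so JalW is inactive.
Palatinose is absent, so BexW is active.
No repressor is bound and BexW is active, so *yilE* is transcribed.
So YilE is produced and active.
No repressor is bound and NolV and YilE are active, so *dulD* is transcribed.
→ *dulD* is ON in B.

both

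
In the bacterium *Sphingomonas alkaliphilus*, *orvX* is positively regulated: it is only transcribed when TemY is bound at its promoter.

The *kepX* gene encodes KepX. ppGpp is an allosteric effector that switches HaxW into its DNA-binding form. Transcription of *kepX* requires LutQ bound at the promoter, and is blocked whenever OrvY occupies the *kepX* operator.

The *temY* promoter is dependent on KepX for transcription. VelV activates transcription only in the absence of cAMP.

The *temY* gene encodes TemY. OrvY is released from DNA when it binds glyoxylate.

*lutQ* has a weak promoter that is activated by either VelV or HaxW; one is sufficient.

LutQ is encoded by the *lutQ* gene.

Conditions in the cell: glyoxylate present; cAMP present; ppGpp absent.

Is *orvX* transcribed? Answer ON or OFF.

cAMP is present, so VelV is inactive.
ppGpp is absent, so HaxW is inactive.
No activator is available at the *lutQ* promoter, so *lutQ* is not transcribed.
So LutQ is not produced.
Glyoxylate is present, so OrvY is inactive.
Required activator LutQ is absent, so *kepX* is not transcribed.
So KepX is not produced.
Required activator KepX is absent, so *temY* is not transcribed.
So TemY is not produced.
Required activator TemY is absent, so *orvX* is not transcribed.

OFF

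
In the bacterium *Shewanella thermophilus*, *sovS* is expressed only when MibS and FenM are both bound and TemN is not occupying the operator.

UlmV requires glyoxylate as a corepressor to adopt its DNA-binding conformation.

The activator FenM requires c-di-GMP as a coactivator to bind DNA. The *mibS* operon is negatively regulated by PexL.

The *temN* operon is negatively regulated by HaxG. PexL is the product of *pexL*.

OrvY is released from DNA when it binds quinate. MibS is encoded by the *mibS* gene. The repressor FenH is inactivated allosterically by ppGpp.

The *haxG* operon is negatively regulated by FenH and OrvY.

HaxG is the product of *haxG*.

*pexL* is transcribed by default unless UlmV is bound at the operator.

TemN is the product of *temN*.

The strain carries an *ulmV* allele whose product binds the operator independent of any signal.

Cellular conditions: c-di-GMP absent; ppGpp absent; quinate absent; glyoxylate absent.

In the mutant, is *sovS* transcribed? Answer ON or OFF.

UlmV is constitutively active in this strain.
With repressor UlmV bound, *pexL* is not transcribed.
So PexL is not produced.
With no repressor bound, *mibS* is transcribed.
So MibS is produced and active.
ppGpp is absent, so FenH is active.
Quinate is absent, so OrvY is active.
With repressor FenH bound, *haxG* is not transcribed.
So HaxG is not produced.
With no repressor bound, *temN* is transcribed.
So TemN is produced and active.
c-di-GMP is absent, so FenM is inactive.
With repressor TemN bound, *sovS* is not transcribed.

OFF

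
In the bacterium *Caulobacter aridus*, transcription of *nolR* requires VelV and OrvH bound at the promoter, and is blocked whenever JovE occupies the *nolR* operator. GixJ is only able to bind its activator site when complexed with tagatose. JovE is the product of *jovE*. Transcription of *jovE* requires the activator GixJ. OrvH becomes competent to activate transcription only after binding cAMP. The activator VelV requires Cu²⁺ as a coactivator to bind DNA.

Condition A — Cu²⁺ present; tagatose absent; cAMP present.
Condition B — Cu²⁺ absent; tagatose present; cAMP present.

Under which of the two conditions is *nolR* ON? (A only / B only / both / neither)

Condition A:
Cu²⁺ is present, so VelV is active.
Tagatose is absent, so GixJ is inactive.
Required activator GixJ is absent, so *jovE* is not transcribed.
So JovE is not produced.
cAMP is present, so OrvH is active.
No repressor is bound and VelV and OrvH are active, so *nolR* is transcribed.
→ *nolR* is ON in A.
Condition B:
Cu²⁺ is absent, so VelV is inactive.
Tagatose is present, so GixJ is active.
No repressor is bound and GixJ is active, so *jovE* is transcribed.
So JovE is produced and active.
cAMP is present, so OrvH is active.
With repressor JovE bound, *nolR* is not transcribed.
→ *nolR* is OFF in B.

A only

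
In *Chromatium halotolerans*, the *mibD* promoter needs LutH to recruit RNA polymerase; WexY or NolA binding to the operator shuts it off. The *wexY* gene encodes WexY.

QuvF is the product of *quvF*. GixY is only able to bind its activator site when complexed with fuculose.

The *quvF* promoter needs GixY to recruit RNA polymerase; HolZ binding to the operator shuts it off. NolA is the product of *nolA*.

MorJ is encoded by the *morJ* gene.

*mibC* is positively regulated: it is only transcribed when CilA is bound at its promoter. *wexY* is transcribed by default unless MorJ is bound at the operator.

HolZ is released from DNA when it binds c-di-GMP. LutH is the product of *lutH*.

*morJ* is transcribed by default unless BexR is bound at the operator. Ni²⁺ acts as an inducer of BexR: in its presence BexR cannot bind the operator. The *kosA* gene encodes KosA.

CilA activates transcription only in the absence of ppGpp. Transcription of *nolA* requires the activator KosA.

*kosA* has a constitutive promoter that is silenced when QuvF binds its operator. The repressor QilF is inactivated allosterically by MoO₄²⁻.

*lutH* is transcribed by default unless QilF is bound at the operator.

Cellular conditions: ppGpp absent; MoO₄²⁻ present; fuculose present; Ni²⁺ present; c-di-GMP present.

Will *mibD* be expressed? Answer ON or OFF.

ON

Ni²⁺ is present, so BexR is inactive.
With no repressor bound, *morJ* is transcribed.
So MorJ is produced and active.
With repressor MorJ bound, *wexY* is not transcribed.
So WexY is not produced.
MoO₄²⁻ is present, so QilF is inactive.
With no repressor bound, *lutH* is transcribed.
So LutH is produced and active.
Fuculose is present, so GixY is active.
c-di-GMP is present, so HolZ is inactive.
No repressor is bound and GixY is active, so *quvF* is transcribed.
So QuvF is produced and active.
With repressor QuvF bound, *kosA* is not transcribed.
So KosA is not produced.
Required activator KosA is absent, so *nolA* is not transcribed.
So NolA is not produced.
No repressor is bound and LutH is active, so *mibD* is transcribed.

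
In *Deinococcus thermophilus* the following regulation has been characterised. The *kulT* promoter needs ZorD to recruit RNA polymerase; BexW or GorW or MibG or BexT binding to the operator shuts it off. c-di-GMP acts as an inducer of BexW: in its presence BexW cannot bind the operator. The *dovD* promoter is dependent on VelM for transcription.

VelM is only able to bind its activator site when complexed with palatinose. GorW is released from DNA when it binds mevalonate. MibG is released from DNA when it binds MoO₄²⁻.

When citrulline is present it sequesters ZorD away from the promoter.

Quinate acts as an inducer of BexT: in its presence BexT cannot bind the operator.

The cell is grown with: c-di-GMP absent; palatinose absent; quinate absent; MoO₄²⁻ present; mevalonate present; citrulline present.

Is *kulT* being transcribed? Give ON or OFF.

c-di-GMP is absent, so BexW is active.
Mevalonate is present, so GorW is inactive.
MoO₄²⁻ is present, so MibG is inactive.
Citrulline is present, so ZorD is inactive.
Quinate is absent, so BexT is active.
With repressor BexW bound, *kulT* is not transcribed.

OFF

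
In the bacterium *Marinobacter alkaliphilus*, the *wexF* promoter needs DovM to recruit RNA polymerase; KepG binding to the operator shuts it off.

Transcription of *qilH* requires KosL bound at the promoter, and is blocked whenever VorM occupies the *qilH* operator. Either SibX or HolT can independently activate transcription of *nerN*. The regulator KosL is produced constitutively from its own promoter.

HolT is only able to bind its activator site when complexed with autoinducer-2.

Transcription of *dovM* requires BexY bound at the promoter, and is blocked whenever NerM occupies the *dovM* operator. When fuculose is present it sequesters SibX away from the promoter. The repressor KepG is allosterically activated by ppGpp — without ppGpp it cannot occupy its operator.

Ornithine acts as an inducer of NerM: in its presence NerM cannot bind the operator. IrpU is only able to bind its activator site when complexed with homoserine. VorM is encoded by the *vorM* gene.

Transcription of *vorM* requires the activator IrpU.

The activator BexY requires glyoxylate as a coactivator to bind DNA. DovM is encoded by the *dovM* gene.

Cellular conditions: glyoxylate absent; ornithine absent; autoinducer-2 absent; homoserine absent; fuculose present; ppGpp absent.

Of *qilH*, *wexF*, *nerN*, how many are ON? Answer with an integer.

1

KosL is produced constitutively and is active.
Homoserine is absent, so IrpU is inactive.
Required activator IrpU is absent, so *vorM* is not transcribed.
So VorM is not produced.
No repressor is bound and KosL is active, so *qilH* is transcribed.
→ *qilH* is ON.
Ornithine is absent, so NerM is active.
Glyoxylate is absent, so BexY is inactive.
With repressor NerM bound, *dovM* is not transcribed.
So DovM is not produced.
ppGpp is absent, so KepG is inactive.
Required activator DovM is absent, so *wexF* is not transcribed.
→ *wexF* is OFF.
Fuculose is present, so SibX is inactive.
Autoinducer-2 is absent, so HolT is inactive.
No activator is available at the *nerN* promoter, so *nerN* is not transcribed.
→ *nerN* is OFF.
1 of the 3 genes is transcribed.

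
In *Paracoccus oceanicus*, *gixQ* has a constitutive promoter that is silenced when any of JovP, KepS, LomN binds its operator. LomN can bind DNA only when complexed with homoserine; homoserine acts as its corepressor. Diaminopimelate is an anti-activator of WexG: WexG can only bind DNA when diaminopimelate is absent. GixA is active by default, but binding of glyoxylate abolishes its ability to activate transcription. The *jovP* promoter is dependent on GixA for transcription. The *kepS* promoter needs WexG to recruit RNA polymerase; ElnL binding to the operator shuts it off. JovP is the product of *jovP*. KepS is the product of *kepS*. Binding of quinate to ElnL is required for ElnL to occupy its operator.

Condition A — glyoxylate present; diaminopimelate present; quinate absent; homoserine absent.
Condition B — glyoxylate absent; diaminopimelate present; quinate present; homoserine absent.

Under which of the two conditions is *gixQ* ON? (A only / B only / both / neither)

A only

Condition A:
Glyoxylate is present, so GixA is inactive.
Required activator GixA is absent, so *jovP* is not transcribed.
So JovP is not produced.
Diaminopimelate is present, so WexG is inactive.
Quinate is absent, so ElnL is inactive.
Required activator WexG is absent, so *kepS* is not transcribed.
So KepS is not produced.
Homoserine is absent, so LomN is inactive.
With no repressor bound, *gixQ* is transcribed.
→ *gixQ* is ON in A.
Condition B:
Glyoxylate is absent, so GixA is active.
No repressor is bound and GixA is active, so *jovP* is transcribed.
So JovP is produced and active.
Diaminopimelate is present, so WexG is inactive.
Quinate is present, so ElnL is active.
With repressor ElnL bound, *kepS* is not transcribed.
So KepS is not produced.
Homoserine is absent, so LomN is inactive.
With repressor JovP bound, *gixQ* is not transcribed.
→ *gixQ* is OFF in B.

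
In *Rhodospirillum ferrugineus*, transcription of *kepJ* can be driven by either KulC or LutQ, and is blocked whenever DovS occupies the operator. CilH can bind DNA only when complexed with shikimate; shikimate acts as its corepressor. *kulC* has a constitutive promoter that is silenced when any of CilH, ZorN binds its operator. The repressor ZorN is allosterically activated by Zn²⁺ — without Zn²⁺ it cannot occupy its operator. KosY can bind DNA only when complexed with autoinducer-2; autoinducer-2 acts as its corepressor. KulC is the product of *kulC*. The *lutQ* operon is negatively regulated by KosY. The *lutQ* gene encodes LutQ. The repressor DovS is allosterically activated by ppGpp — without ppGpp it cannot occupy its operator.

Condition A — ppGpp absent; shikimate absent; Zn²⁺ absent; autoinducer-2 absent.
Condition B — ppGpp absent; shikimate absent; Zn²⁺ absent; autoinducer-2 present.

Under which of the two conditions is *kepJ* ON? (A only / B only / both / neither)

Condition A:
ppGpp is absent, so DovS is inactive.
Shikimate is absent, so CilH is inactive.
Zn²⁺ is absent, so ZorN is inactive.
With no repressor bound, *kulC* is transcribed.
So KulC is produced and active.
Autoinducer-2 is absent, so KosY is inactive.
With no repressor bound, *lutQ* is transcribed.
So LutQ is produced and active.
Activator KulC is present, so *kepJ* is transcribed.
→ *kepJ* is ON in A.
Condition B:
ppGpp is absent, so DovS is inactive.
Shikimate is absent, so CilH is inactive.
Zn²⁺ is absent, so ZorN is inactive.
With no repressor bound, *kulC* is transcribed.
So KulC is produced and active.
Autoinducer-2 is present, so KosY is active.
With repressor KosY bound, *lutQ* is not transcribed.
So LutQ is not produced.
Activator KulC is present, so *kepJ* is transcribed.
→ *kepJ* is ON in B.

both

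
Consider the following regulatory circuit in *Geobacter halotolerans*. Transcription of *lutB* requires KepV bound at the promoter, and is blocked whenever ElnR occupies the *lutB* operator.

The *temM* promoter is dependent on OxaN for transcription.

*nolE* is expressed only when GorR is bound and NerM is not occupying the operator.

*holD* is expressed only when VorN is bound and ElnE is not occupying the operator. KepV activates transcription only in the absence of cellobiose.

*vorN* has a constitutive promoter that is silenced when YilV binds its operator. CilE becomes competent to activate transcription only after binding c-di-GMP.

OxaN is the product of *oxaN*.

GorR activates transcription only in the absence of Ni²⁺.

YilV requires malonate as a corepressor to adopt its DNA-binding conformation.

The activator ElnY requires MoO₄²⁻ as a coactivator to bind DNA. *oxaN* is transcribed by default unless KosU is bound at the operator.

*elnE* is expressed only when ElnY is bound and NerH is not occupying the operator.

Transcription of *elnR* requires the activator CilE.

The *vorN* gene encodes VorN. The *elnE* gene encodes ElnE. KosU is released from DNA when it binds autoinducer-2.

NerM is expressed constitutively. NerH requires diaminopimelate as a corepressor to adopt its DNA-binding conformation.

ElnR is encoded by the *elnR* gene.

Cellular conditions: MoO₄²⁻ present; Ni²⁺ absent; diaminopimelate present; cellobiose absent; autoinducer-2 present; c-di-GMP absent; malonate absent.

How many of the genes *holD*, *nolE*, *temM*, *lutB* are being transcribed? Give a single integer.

Malonate is absent, so YilV is inactive.
With no repressor bound, *vorN* is transcribed.
So VorN is produced and active.
MoO₄²⁻ is present, so ElnY is active.
Diaminopimelate is present, so NerH is active.
With repressor NerH bound, *elnE* is not transcribed.
So ElnE is not produced.
No repressor is bound and VorN is active, so *holD* is transcribed.
→ *holD* is ON.
Ni²⁺ is absent, so GorR is active.
NerM is produced constitutively and is active.
With repressor NerM bound, *nolE* is not transcribed.
→ *nolE* is OFF.
Autoinducer-2 is present, so KosU is inactive.
With no repressor bound, *oxaN* is transcribed.
So OxaN is produced and active.
No repressor is bound and OxaN is active, so *temM* is transcribed.
→ *temM* is ON.
Cellobiose is absent, so KepV is active.
c-di-GMP is absent, so CilE is inactive.
Required activator CilE is absent, so *elnR* is not transcribed.
So ElnR is not produced.
No repressor is bound and KepV is active, so *lutB* is transcribed.
→ *lutB* is ON.
3 of the 4 genes are transcribed.

3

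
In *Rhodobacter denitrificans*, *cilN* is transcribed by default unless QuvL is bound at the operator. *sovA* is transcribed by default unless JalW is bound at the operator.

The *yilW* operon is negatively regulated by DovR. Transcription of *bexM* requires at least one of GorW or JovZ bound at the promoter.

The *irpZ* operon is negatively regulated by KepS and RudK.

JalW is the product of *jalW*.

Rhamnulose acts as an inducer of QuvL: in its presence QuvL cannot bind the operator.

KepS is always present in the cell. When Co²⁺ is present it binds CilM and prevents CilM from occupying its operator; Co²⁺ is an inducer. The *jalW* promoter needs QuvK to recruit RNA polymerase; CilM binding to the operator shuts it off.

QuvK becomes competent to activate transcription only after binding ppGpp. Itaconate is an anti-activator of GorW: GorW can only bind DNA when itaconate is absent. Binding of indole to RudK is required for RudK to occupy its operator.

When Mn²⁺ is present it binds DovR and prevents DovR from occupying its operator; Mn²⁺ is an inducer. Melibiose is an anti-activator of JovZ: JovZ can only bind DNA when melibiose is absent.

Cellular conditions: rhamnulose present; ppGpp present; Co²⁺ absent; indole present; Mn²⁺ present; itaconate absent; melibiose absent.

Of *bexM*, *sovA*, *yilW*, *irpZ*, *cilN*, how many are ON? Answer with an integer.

4

Itaconate is absent, so GorW is active.
Melibiose is absent, so JovZ is active.
Activator GorW is present, so *bexM* is transcribed.
→ *bexM* is ON.
ppGpp is present, so QuvK is active.
Co²⁺ is absent, so CilM is active.
With repressor CilM bound, *jalW* is not transcribed.
So JalW is not produced.
With no repressor bound, *sovA* is transcribed.
→ *sovA* is ON.
Mn²⁺ is present, so DovR is inactive.
With no repressor bound, *yilW* is transcribed.
→ *yilW* is ON.
KepS is produced constitutively and is active.
Indole is present, so RudK is active.
With repressor KepS bound, *irpZ* is not transcribed.
→ *irpZ* is OFF.
Rhamnulose is present, so QuvL is inactive.
With no repressor bound, *cilN* is transcribed.
→ *cilN* is ON.
4 of the 5 genes are transcribed.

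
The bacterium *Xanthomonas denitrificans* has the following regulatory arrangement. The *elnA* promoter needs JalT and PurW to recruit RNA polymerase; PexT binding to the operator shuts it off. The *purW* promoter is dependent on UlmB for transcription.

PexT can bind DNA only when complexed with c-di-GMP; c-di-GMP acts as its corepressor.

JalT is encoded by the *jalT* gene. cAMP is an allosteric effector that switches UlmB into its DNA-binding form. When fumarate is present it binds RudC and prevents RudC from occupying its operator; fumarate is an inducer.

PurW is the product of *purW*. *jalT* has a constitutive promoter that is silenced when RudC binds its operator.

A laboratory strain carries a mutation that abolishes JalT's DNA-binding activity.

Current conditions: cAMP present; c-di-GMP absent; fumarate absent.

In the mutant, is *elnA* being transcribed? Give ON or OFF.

OFF

JalT is non-functional in this strain, so it has no effect.
cAMP is present, so UlmB is active.
No repressor is bound and UlmB is active, so *purW* is transcribed.
So PurW is produced and active.
c-di-GMP is absent, so PexT is inactive.
Required activator JalT is absent, so *elnA* is not transcribed.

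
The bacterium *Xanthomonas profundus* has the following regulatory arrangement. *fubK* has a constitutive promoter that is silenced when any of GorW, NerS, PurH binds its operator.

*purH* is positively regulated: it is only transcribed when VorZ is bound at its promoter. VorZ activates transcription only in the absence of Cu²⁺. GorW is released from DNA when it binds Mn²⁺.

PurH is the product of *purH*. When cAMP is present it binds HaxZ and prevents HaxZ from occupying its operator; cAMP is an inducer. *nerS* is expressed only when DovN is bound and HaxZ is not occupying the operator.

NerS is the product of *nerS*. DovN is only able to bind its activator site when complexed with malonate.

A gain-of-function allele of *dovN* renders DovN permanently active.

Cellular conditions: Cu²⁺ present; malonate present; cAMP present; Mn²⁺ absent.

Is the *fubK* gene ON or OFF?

Mn²⁺ is absent, so GorW is active.
cAMP is present, so HaxZ is inactive.
DovN is constitutively active in this strain.
No repressor is bound and DovN is active, so *nerS* is transcribed.
So NerS is produced and active.
Cu²⁺ is present, so VorZ is inactive.
Required activator VorZ is absent, so *purH* is not transcribed.
So PurH is not produced.
With repressor GorW bound, *fubK* is not transcribed.

OFF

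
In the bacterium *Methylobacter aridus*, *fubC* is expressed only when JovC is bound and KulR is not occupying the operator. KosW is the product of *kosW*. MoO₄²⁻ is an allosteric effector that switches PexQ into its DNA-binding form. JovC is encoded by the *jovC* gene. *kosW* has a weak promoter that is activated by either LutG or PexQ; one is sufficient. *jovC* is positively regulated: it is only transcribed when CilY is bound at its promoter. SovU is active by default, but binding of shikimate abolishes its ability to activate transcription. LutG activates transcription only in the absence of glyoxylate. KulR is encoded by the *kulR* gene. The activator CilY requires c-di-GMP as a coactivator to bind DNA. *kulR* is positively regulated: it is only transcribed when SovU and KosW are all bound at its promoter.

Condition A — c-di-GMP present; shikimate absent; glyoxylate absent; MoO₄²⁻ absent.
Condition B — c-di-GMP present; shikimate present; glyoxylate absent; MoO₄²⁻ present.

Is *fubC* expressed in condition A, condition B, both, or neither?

Condition A:
c-di-GMP is present, so CilY is active.
No repressor is bound and CilY is active, so *jovC* is transcribed.
So JovC is produced and active.
Shikimate is absent, so SovU is active.
Glyoxylate is absent, so LutG is active.
MoO₄²⁻ is absent, so PexQ is inactive.
Activator LutG is present, so *kosW* is transcribed.
So KosW is produced and active.
No repressor is bound and SovU and KosW are active, so *kulR* is transcribed.
So KulR is produced and active.
With repressor KulR bound, *fubC* is not transcribed.
→ *fubC* is OFF in A.
Condition B:
c-di-GMP is present, so CilY is active.
No repressor is bound and CilY is active, so *jovC* is transcribed.
So JovC is produced and active.
Shikimate is present, so SovU is inactive.
Glyoxylate is absent, so LutG is active.
MoO₄²⁻ is present, so PexQ is active.
Activator LutG is present, so *kosW* is transcribed.
So KosW is produced and active.
Required activator SovU is absent, so *kulR* is not transcribed.
So KulR is not produced.
No repressor is bound and JovC is active, so *fubC* is transcribed.
→ *fubC* is ON in B.

B only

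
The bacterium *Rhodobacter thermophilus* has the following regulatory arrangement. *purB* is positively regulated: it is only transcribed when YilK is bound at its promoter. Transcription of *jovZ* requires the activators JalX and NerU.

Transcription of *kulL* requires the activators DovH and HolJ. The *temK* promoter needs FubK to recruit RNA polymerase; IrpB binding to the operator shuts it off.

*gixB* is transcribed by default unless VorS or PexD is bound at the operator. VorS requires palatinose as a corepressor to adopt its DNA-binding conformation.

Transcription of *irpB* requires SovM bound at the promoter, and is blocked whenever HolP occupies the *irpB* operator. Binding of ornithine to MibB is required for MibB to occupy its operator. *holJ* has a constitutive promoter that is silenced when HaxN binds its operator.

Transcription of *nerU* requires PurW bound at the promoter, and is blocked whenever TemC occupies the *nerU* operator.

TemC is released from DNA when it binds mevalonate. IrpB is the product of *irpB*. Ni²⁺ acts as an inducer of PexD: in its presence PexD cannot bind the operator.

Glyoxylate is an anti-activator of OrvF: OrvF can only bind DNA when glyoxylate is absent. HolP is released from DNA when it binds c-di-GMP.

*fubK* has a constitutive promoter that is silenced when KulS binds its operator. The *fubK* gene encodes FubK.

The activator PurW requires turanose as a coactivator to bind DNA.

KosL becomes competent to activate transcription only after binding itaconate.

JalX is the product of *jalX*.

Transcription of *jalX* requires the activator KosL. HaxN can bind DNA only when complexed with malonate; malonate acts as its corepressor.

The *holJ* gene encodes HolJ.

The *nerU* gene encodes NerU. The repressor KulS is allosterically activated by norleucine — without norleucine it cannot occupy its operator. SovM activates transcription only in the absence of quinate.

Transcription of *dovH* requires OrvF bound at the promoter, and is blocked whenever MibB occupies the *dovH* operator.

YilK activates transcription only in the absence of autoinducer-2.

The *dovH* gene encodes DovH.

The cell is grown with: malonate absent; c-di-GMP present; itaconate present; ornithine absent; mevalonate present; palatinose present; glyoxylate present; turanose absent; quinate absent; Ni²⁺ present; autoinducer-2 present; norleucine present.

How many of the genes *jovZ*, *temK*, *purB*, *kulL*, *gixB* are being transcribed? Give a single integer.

0

Itaconate is present, so KosL is active.
No repressor is bound and KosL is active, so *jalX* is transcribed.
So JalX is produced and active.
Mevalonate is present, so TemC is inactive.
Turanose is absent, so PurW is inactive.
Required activator PurW is absent, so *nerU* is not transcribed.
So NerU is not produced.
Required activator NerU is absent, so *jovZ* is not transcribed.
→ *jovZ* is OFF.
Norleucine is present, so KulS is active.
With repressor KulS bound, *fubK* is not transcribed.
So FubK is not produced.
c-di-GMP is present, so HolP is inactive.
Quinate is absent, so SovM is active.
No repressor is bound and SovM is active, so *irpB* is transcribed.
So IrpB is produced and active.
With repressor IrpB bound, *temK* is not transcribed.
→ *temK* is OFF.
Autoinducer-2 is present, so YilK is inactive.
Required activator YilK is absent, so *purB* is not transcribed.
→ *purB* is OFF.
Glyoxylate is present, so OrvF is inactive.
Ornithine is absent, so MibB is inactive.
Required activator OrvF is absent, so *dovH* is not transcribed.
So DovH is not produced.
Malonate is absent, so HaxN is inactive.
With no repressor bound, *holJ* is transcribed.
So HolJ is produced and active.
Required activator DovH is absent, so *kulL* is not transcribed.
→ *kulL* is OFF.
Palatinose is present, so VorS is active.
Ni²⁺ is present, so PexD is inactive.
With repressor VorS bound, *gixB* is not transcribed.
→ *gixB* is OFF.
0 of the 5 genes are transcribed.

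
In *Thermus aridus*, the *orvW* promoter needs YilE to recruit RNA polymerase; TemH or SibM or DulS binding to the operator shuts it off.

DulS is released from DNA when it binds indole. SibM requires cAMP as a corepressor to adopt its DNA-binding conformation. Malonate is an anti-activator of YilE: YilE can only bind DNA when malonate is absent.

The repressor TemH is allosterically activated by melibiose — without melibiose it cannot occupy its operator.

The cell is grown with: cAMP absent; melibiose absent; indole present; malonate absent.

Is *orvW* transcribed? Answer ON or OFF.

Melibiose is absent, so TemH is inactive.
cAMP is absent, so SibM is inactive.
Malonate is absent, so YilE is active.
Indole is present, so DulS is inactive.
No repressor is bound and YilE is active, so *orvW* is transcribed.

ON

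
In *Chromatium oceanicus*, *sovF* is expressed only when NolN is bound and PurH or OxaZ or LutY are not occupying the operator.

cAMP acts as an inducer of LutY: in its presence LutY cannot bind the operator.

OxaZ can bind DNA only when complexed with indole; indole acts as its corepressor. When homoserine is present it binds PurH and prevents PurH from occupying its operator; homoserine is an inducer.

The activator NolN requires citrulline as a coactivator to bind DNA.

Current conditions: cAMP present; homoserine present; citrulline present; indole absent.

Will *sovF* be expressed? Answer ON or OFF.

ON

Homoserine is present, so PurH is inactive.
Indole is absent, so OxaZ is inactive.
cAMP is present, so LutY is inactive.
Citrulline is present, so NolN is active.
No repressor is bound and NolN is active, so *sovF* is transcribed.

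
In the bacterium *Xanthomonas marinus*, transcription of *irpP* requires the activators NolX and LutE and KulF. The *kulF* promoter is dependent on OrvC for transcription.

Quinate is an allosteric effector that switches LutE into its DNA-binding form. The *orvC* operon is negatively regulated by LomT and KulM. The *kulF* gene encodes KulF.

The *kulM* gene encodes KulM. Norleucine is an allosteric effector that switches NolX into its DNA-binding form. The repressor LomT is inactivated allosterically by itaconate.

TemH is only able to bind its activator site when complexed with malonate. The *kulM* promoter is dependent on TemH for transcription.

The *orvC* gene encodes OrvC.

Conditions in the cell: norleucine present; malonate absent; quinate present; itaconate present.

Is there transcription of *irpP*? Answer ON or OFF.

ON

Norleucine is present, so NolX is active.
Quinate is present, so LutE is active.
Itaconate is present, so LomT is inactive.
Malonate is absent, so TemH is inactive.
Required activator TemH is absent, so *kulM* is not transcribed.
So KulM is not produced.
With no repressor bound, *orvC* is transcribed.
So OrvC is produced and active.
No repressor is bound and OrvC is active, so *kulF* is transcribed.
So KulF is produced and active.
No repressor is bound and NolX and LutE and KulF are active, so *irpP* is transcribed.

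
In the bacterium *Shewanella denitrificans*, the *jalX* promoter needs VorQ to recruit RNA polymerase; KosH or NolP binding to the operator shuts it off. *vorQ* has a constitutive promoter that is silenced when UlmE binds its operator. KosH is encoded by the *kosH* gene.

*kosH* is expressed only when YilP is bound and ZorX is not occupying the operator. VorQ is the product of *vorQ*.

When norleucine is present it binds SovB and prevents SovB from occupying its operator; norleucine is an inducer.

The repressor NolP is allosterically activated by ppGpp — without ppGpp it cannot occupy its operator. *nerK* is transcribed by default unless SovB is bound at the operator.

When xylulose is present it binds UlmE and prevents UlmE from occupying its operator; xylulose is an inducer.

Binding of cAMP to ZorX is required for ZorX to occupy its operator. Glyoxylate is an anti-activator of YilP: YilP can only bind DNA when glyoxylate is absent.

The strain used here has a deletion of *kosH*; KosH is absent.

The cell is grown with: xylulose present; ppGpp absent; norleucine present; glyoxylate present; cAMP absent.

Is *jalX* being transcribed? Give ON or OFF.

ON

KosH is non-functional in this strain, so it has no effect.
Xylulose is present, so UlmE is inactive.
With no repressor bound, *vorQ* is transcribed.
So VorQ is produced and active.
ppGpp is absent, so NolP is inactive.
No repressor is bound and VorQ is active, so *jalX* is transcribed.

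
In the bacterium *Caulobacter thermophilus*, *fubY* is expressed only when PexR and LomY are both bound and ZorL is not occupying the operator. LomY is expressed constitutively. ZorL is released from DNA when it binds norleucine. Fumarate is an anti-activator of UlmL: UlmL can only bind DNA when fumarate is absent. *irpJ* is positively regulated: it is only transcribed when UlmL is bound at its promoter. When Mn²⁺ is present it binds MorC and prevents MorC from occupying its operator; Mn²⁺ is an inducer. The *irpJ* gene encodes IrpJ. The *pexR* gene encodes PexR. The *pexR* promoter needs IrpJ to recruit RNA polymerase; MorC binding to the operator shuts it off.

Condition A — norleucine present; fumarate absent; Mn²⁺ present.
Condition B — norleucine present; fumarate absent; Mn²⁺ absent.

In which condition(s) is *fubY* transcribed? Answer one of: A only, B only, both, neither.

Condition A:
Norleucine is present, so ZorL is inactive.
Fumarate is absent, so UlmL is active.
No repressor is bound and UlmL is active, so *irpJ* is transcribed.
So IrpJ is produced and active.
Mn²⁺ is present, so MorC is inactive.
No repressor is bound and IrpJ is active, so *pexR* is transcribed.
So PexR is produced and active.
LomY is produced constitutively and is active.
No repressor is bound and PexR and LomY are active, so *fubY* is transcribed.
→ *fubY* is ON in A.
Condition B:
Norleucine is present, so ZorL is inactive.
Fumarate is absent, so UlmL is active.
No repressor is bound and UlmL is active, so *irpJ* is transcribed.
So IrpJ is produced and active.
Mn²⁺ is absent, so MorC is active.
With repressor MorC bound, *pexR* is not transcribed.
So PexR is not produced.
LomY is produced constitutively and is active.
Required activator PexR is absent, so *fubY* is not transcribed.
→ *fubY* is OFF in B.

A only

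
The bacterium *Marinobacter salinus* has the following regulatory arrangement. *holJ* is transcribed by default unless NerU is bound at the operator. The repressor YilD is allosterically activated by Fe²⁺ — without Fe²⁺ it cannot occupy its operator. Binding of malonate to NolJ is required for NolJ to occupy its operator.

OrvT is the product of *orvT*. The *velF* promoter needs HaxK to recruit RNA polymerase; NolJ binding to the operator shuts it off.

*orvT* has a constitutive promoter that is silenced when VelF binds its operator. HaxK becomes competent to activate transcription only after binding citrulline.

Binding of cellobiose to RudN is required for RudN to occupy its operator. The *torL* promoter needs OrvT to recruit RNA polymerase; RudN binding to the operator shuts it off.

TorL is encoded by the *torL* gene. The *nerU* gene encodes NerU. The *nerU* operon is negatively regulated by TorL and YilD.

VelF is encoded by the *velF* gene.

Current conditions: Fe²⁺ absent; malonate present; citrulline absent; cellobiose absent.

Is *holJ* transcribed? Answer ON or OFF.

ON

Citrulline is absent, so HaxK is inactive.
Malonate is present, so NolJ is active.
With repressor NolJ bound, *velF* is not transcribed.
So VelF is not produced.
With no repressor bound, *orvT* is transcribed.
So OrvT is produced and active.
Cellobiose is absent, so RudN is inactive.
No repressor is bound and OrvT is active, so *torL* is transcribed.
So TorL is produced and active.
Fe²⁺ is absent, so YilD is inactive.
With repressor TorL bound, *nerU* is not transcribed.
So NerU is not produced.
With no repressor bound, *holJ* is transcribed.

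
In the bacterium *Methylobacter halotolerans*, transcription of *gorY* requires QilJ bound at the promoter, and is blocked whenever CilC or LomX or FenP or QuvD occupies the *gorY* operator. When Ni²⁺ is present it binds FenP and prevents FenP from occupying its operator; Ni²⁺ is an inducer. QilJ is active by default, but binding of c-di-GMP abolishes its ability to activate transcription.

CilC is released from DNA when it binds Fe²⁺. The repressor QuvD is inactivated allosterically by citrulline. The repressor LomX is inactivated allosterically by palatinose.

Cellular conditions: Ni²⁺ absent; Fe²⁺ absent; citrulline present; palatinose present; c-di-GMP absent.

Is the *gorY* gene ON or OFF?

OFF

c-di-GMP is absent, so QilJ is active.
Fe²⁺ is absent, so CilC is active.
Palatinose is present, so LomX is inactive.
Ni²⁺ is absent, so FenP is active.
Citrulline is present, so QuvD is inactive.
With repressor CilC bound, *gorY* is not transcribed.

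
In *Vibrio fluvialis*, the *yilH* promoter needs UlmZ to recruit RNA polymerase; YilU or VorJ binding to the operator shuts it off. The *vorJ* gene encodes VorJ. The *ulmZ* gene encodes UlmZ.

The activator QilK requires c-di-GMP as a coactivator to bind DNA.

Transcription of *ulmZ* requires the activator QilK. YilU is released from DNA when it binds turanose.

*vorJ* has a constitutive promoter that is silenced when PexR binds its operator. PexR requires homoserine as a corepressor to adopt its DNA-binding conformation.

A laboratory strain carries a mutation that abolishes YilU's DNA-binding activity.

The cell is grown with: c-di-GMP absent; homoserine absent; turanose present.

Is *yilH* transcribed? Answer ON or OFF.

OFF

c-di-GMP is absent, so QilK is inactive.
Required activator QilK is absent, so *ulmZ* is not transcribed.
So UlmZ is not produced.
YilU is non-functional in this strain, so it has no effect.
Homoserine is absent, so PexR is inactive.
With no repressor bound, *vorJ* is transcribed.
So VorJ is produced and active.
With repressor VorJ bound, *yilH* is not transcribed.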